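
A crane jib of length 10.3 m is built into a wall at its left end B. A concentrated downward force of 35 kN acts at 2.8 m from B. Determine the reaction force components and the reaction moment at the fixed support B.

B_x = 0, B_y = 35.00 kN, M_B = 98.00 kN·m

ΣF_x = 0: B_x = 0.
ΣF_y = 0: B_y − 35 = 0 → B_y = 35.00 kN.
ΣM about B: M_B − 35·2.8 = 0 → M_B = 98.00 kN·m.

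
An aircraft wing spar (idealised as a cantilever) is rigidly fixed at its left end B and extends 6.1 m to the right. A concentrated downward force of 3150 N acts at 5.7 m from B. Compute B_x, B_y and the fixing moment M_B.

ΣF_x = 0: B_x = 0.
ΣF_y = 0: B_y − 3150 = 0 → B_y = 3150 N.
ΣM about B: M_B − 3150·5.7 = 0 → M_B = 17960 N·m.

B_x = 0, B_y = 3150 N, M_B = 17960 N·m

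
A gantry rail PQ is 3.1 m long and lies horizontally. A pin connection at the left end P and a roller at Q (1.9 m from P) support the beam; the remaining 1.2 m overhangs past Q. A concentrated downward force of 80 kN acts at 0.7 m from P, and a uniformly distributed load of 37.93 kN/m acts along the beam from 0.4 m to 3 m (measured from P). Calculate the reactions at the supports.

P_x = 0, P_y = 60.91 kN, Q_y = 117.7 kN

Resultant of the distributed load: 37.93 × 2.6 = 98.618 kN at 1.7 m from P.
Moments about P: Q_y·1.9 − 80·0.7 − (37.93·2.6)·1.7 = 0 → Q_y = 223.6506/1.9 = 117.711 ≈ 117.7 kN.
ΣF_y = 0: P_y + 117.711 − 80 − 37.93·2.6 = 0 → P_y = 60.91 kN.
ΣF_x = 0: no horizontal applied forces, so P_x = 0.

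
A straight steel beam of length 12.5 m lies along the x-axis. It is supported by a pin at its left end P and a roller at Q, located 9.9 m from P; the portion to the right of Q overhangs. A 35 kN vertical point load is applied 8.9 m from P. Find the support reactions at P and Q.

P_x = 0, P_y = 3.535 kN, Q_y = 31.46 kN

ΣM about P: Q_y·9.9 − 35·8.9 = 0 → Q_y = 311.5/9.9 = 31.4646 ≈ 31.46 kN.
ΣF_y = 0: P_y + 31.4646 − 35 = 0 → P_y = 3.535 kN.
ΣF_x = 0: no horizontal applied forces, so P_x = 0.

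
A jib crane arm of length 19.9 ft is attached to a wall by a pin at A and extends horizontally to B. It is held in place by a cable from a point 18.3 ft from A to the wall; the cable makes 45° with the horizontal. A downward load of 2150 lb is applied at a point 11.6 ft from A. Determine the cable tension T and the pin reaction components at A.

ΣM about A: T·sin45°·18.3 − 2150·11.6 = 0 → T = 24940/(18.3·0.707107) = 1927.35 ≈ 1927 lb.
ΣF_x = 0: A_x − T·cos45° = 0 → A_x = 1927.35 × 0.707107 = 1363 lb.
ΣF_y = 0: A_y + T·sin45° − 2150 = 0 → A_y = 2150 − 1927.35 × 0.707107 = 787.2 lb.

T = 1927 lb, A_x = 1363 lb, A_y = 787.2 lb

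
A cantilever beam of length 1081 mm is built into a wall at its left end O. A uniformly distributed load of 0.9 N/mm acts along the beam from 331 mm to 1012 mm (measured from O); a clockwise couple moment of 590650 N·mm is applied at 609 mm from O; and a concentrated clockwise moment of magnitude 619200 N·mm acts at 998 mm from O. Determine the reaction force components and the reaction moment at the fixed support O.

O_x = 0, O_y = 612.9 N, M_O = 1621000 N·mm

Resultant of the distributed load: 0.9 × 681 = 612.9 N at 671.5 mm from O.
ΣF_x = 0: O_x = 0.
ΣF_y = 0: O_y − 0.9·681 = 0 → O_y = 612.9 N.
ΣM about O: M_O − (0.9·681)·671.5 − 590650 − 619200 = 0 → M_O = 1621000 N·mm.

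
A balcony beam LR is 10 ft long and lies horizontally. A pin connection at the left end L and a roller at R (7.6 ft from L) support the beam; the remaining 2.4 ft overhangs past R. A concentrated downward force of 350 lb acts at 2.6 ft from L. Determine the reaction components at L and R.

L_x = 0, L_y = 230.3 lb, R_y = 119.7 lb

Taking moments about L: R_y·7.6 − 350·2.6 = 0 → R_y = 910/7.6 = 119.737 ≈ 119.7 lb.
ΣF_y = 0: L_y + 119.737 − 350 = 0 → L_y = 230.3 lb.
ΣF_x = 0: no horizontal applied forces, so L_x = 0.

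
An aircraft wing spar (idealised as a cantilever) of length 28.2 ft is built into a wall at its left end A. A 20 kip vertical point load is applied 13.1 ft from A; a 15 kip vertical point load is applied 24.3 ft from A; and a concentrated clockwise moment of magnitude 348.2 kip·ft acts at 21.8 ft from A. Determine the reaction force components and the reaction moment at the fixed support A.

A_x = 0, A_y = 35.00 kip, M_A = 974.7 kip·ft

ΣF_x = 0: A_x = 0.
ΣF_y = 0: A_y − 20 − 15 = 0 → A_y = 35.00 kip.
ΣM about A: M_A − 20·13.1 − 15·24.3 − 348.2 = 0 → M_A = 974.7 kip·ft.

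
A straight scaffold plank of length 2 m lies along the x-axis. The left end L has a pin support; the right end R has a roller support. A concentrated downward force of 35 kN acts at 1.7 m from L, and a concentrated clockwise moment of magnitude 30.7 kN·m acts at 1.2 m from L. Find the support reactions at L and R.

L_x = 0, L_y = -10.10 kN, R_y = 45.10 kN

Moments about L: R_y·2 − 35·1.7 − 30.7 = 0 → R_y = 90.2/2 = 45.10 kN.
ΣF_y = 0: L_y + 45.1 − 35 = 0 → L_y = -10.10 kN.
ΣF_x = 0: no horizontal applied forces, so L_x = 0.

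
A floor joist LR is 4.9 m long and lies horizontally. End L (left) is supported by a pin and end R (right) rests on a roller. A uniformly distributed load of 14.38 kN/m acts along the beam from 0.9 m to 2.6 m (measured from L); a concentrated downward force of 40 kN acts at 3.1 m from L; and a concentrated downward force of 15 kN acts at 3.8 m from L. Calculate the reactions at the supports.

L_x = 0, L_y = 33.78 kN, R_y = 45.67 kN

Resultant of the distributed load: 14.38 × 1.7 = 24.446 kN at 1.75 m from L.
Taking moments about L: R_y·4.9 − (14.38·1.7)·1.75 − 40·3.1 − 15·3.8 = 0 → R_y = 223.7805/4.9 = 45.6695 ≈ 45.67 kN.
ΣF_y = 0: L_y + 45.6695 − 14.38·1.7 − 40 − 15 = 0 → L_y = 33.78 kN.
ΣF_x = 0: no horizontal applied forces, so L_x = 0.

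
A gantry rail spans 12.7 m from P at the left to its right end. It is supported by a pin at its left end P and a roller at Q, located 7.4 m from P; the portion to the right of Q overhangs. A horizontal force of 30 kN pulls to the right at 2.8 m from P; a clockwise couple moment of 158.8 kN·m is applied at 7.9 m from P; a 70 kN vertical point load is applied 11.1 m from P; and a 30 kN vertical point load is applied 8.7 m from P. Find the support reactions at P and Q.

ΣM about P: Q_y·7.4 − 158.8 − 70·11.1 − 30·8.7 = 0 → Q_y = 1196.8/7.4 = 161.73 ≈ 161.7 kN.
ΣF_y = 0: P_y + 161.73 − 70 − 30 = 0 → P_y = -61.73 kN.
ΣF_x = 0: P_x + 30 = 0 → P_x = -30.00 kN.

P_x = -30.00 kN, P_y = -61.73 kN, Q_y = 161.7 kN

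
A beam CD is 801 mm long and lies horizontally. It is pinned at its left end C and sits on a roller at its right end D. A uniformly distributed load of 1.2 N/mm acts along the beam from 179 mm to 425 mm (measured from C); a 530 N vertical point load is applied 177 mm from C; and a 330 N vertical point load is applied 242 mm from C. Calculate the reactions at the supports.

C_x = 0, C_y = 827.1 N, D_y = 328.1 N

Resultant of the distributed load: 1.2 × 246 = 295.2 N at 302 mm from C.
Moments about C: D_y·801 − (1.2·246)·302 − 530·177 − 330·242 = 0 → D_y = 262820.4/801 = 328.115 ≈ 328.1 N.
ΣF_y = 0: C_y + 328.115 − 1.2·246 − 530 − 330 = 0 → C_y = 827.1 N.
ΣF_x = 0: no horizontal applied forces, so C_x = 0.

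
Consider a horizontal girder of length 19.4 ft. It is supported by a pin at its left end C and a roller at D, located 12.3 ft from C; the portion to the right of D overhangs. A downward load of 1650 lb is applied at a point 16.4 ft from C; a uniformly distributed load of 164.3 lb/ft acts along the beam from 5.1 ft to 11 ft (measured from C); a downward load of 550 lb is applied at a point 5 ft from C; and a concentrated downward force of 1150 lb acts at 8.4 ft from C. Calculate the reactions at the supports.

Resultant of the distributed load: 164.3 × 5.9 = 969.37 lb at 8.05 ft from C.
Taking moments about C: D_y·12.3 − 1650·16.4 − (164.3·5.9)·8.05 − 550·5 − 1150·8.4 = 0 → D_y = 47273.4285/12.3 = 3843.37 ≈ 3843 lb.
ΣF_y = 0: C_y + 3843.37 − 1650 − 164.3·5.9 − 550 − 1150 = 0 → C_y = 476.0 lb.
ΣF_x = 0: no horizontal applied forces, so C_x = 0.

C_x = 0, C_y = 476.0 lb, D_y = 3843 lb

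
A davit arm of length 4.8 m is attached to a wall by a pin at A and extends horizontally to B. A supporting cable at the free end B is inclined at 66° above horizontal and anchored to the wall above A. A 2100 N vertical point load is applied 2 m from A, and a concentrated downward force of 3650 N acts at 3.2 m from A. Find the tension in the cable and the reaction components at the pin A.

T = 3621 N, A_x = 1473 N, A_y = 2442 N

ΣM about A: T·sin66°·4.8 − 2100·2 − 3650·3.2 = 0 → T = 15880/(4.8·0.913545) = 3621.42 ≈ 3621 N.
ΣF_x = 0: A_x − T·cos66° = 0 → A_x = 3621.42 × 0.406737 = 1473 N.
ΣF_y = 0: A_y + T·sin66° − 2100 − 3650 = 0 → A_y = 5750 − 3621.42 × 0.913545 = 2442 N.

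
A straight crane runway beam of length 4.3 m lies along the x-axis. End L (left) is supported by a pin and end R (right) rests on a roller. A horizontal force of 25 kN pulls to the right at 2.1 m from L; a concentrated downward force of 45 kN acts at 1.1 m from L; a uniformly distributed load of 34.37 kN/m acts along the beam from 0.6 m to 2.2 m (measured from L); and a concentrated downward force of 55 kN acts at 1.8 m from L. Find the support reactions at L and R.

Resultant of the distributed load: 34.37 × 1.6 = 54.992 kN at 1.4 m from L.
ΣM about L: R_y·4.3 − 45·1.1 − (34.37·1.6)·1.4 − 55·1.8 = 0 → R_y = 225.4888/4.3 = 52.4393 ≈ 52.44 kN.
ΣF_y = 0: L_y + 52.4393 − 45 − 34.37·1.6 − 55 = 0 → L_y = 102.6 kN.
ΣF_x = 0: L_x + 25 = 0 → L_x = -25.00 kN.

L_x = -25.00 kN, L_y = 102.6 kN, R_y = 52.44 kN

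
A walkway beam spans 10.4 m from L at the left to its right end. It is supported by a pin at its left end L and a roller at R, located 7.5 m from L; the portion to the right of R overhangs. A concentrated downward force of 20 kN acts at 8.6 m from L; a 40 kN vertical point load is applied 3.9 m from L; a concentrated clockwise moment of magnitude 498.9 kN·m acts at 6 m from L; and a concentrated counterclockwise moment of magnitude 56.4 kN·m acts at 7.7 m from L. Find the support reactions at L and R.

L_x = 0, L_y = -42.73 kN, R_y = 102.7 kN

ΣM about L: R_y·7.5 − 20·8.6 − 40·3.9 − 498.9 + 56.4 = 0 → R_y = 770.5/7.5 = 102.733 ≈ 102.7 kN.
ΣF_y = 0: L_y + 102.733 − 20 − 40 = 0 → L_y = -42.73 kN.
ΣF_x = 0: no horizontal applied forces, so L_x = 0.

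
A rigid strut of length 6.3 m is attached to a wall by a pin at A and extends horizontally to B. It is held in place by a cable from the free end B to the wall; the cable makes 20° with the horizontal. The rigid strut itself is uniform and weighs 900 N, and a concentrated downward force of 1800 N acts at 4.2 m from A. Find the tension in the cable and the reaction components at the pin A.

T = 4824 N, A_x = 4533 N, A_y = 1050 N

ΣM about A: T·sin20°·6.3 − 900·3.15 − 1800·4.2 = 0 → T = 10395/(6.3·0.34202) = 4824.28 ≈ 4824 N.
ΣF_x = 0: A_x − T·cos20° = 0 → A_x = 4824.28 × 0.939693 = 4533 N.
ΣF_y = 0: A_y + T·sin20° − 900 − 1800 = 0 → A_y = 2700 − 4824.28 × 0.34202 = 1050 N.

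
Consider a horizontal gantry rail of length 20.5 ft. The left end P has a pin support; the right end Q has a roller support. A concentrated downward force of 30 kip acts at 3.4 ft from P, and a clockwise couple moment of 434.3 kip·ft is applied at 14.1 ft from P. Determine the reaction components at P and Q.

P_x = 0, P_y = 3.839 kip, Q_y = 26.16 kip

Taking moments about P: Q_y·20.5 − 30·3.4 − 434.3 = 0 → Q_y = 536.3/20.5 = 26.161 ≈ 26.16 kip.
ΣF_y = 0: P_y + 26.161 − 30 = 0 → P_y = 3.839 kip.
ΣF_x = 0: no horizontal applied forces, so P_x = 0.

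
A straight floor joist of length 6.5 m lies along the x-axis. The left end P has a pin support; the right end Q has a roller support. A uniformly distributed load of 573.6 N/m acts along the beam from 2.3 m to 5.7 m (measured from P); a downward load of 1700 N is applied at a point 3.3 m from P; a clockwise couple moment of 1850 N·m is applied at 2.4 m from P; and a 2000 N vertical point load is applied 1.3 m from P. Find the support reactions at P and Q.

Resultant of the distributed load: 573.6 × 3.4 = 1950.24 N at 4 m from P.
ΣM about P: Q_y·6.5 − (573.6·3.4)·4 − 1700·3.3 − 1850 − 2000·1.3 = 0 → Q_y = 17860.96/6.5 = 2747.84 ≈ 2748 N.
ΣF_y = 0: P_y + 2747.84 − 573.6·3.4 − 1700 − 2000 = 0 → P_y = 2902 N.
ΣF_x = 0: no horizontal applied forces, so P_x = 0.

P_x = 0, P_y = 2902 N, Q_y = 2748 N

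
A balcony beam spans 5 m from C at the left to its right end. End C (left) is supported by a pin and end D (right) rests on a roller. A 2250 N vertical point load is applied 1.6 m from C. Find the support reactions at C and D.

C_x = 0, C_y = 1530 N, D_y = 720.0 N

ΣM about C: D_y·5 − 2250·1.6 = 0 → D_y = 3600/5 = 720.0 N.
ΣF_y = 0: C_y + 720 − 2250 = 0 → C_y = 1530 N.
ΣF_x = 0: no horizontal applied forces, so C_x = 0.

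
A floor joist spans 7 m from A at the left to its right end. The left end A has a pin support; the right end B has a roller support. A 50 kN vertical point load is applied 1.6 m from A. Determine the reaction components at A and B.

Moments about A: B_y·7 − 50·1.6 = 0 → B_y = 80/7 = 11.4286 ≈ 11.43 kN.
ΣF_y = 0: A_y + 11.4286 − 50 = 0 → A_y = 38.57 kN.
ΣF_x = 0: no horizontal applied forces, so A_x = 0.

A_x = 0, A_y = 38.57 kN, B_y = 11.43 kN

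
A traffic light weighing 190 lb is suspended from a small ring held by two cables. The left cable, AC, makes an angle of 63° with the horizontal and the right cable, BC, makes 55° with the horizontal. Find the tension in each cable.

T_AC = 123.4 lb, T_BC = 97.69 lb

ΣF_x = 0: −T_AC·cos63° + T_BC·cos55° = 0 → T_BC = 0.791508·T_AC.
ΣF_y = 0: T_AC·sin63° + T_BC·sin55° = 190.
Substitute: T_AC·(0.891007 + 0.791508·0.819152) = 190 → T_AC = 123.427 ≈ 123.4 lb.
Then T_BC = 0.791508 × 123.427 = 97.69 lb.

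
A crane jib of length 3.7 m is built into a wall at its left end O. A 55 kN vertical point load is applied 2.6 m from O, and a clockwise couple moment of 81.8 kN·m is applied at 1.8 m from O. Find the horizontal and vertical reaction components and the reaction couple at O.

O_x = 0, O_y = 55.00 kN, M_O = 224.8 kN·m

ΣF_x = 0: O_x = 0.
ΣF_y = 0: O_y − 55 = 0 → O_y = 55.00 kN.
ΣM about O: M_O − 55·2.6 − 81.8 = 0 → M_O = 224.8 kN·m.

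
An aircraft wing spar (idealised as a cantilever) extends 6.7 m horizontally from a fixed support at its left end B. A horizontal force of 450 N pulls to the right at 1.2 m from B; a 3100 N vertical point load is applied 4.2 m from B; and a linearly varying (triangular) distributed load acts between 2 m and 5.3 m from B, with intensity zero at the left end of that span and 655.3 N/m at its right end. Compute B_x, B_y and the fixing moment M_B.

B_x = -450.0 N, B_y = 4181 N, M_B = 17560 N·m

Resultant of the triangular load: ½ × 655.3 × 3.3 = 1081.245 N, acting at 4.2 m from B (one-third of the span from the peak).
ΣF_x = 0: B_x + 450 = 0 → B_x = -450.0 N.
ΣF_y = 0: B_y − 3100 − ½·655.3·3.3 = 0 → B_y = 4181 N.
ΣM about B: M_B − 3100·4.2 − (½·655.3·3.3)·4.2 = 0 → M_B = 17560 N·m.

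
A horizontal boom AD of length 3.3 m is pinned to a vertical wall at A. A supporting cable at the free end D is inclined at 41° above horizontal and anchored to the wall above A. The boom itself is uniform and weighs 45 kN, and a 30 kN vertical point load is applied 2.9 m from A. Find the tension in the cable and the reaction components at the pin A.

T = 74.48 kN, A_x = 56.21 kN, A_y = 26.14 kN

ΣM about A: T·sin41°·3.3 − 45·1.65 − 30·2.9 = 0 → T = 161.25/(3.3·0.656059) = 74.4806 ≈ 74.48 kN.
ΣF_x = 0: A_x − T·cos41° = 0 → A_x = 74.4806 × 0.75471 = 56.21 kN.
ΣF_y = 0: A_y + T·sin41° − 45 − 30 = 0 → A_y = 75 − 74.4806 × 0.656059 = 26.14 kN.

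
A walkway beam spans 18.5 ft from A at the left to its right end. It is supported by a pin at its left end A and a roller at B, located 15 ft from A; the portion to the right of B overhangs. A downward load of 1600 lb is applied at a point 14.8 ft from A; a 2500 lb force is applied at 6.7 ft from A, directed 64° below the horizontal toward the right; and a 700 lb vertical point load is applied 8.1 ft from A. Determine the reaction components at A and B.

A_x = -1096 lb, A_y = 1587 lb, B_y = 2960 lb

Moments about A: B_y·15 − 1600·14.8 − 2500·sin64°·6.7 − 700·8.1 = 0 → B_y = 44404.8/15 = 2960.32 ≈ 2960 lb.
ΣF_y = 0: A_y + 2960.32 − 1600 − 2500·sin64° − 700 = 0 → A_y = 1587 lb.
ΣF_x = 0: A_x + 2500·cos64° = 0 → A_x = -1096 lb.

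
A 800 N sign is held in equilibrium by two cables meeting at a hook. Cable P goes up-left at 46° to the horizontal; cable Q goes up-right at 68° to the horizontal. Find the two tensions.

ΣF_x = 0: −T_P·cos46° + T_Q·cos68° = 0 → T_Q = 1.85437·T_P.
ΣF_y = 0: T_P·sin46° + T_Q·sin68° = 800.
Substitute: T_P·(0.71934 + 1.85437·0.927184) = 800 → T_P = 328.046 ≈ 328.0 N.
Then T_Q = 1.85437 × 328.046 = 608.3 N.

T_P = 328.0 N, T_Q = 608.3 N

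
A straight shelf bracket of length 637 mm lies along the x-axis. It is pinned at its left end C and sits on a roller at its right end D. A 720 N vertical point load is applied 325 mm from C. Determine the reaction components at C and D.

Taking moments about C: D_y·637 − 720·325 = 0 → D_y = 234000/637 = 367.347 ≈ 367.3 N.
ΣF_y = 0: C_y + 367.347 − 720 = 0 → C_y = 352.7 N.
ΣF_x = 0: no horizontal applied forces, so C_x = 0.

C_x = 0, C_y = 352.7 N, D_y = 367.3 N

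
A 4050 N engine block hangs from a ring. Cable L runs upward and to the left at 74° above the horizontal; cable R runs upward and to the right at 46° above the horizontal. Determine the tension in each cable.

T_L = 3249 N, T_R = 1289 N

ΣF_x = 0: −T_L·cos74° + T_R·cos46° = 0 → T_R = 0.396796·T_L.
ΣF_y = 0: T_L·sin74° + T_R·sin46° = 4050.
Substitute: T_L·(0.961262 + 0.396796·0.71934) = 4050 → T_L = 3248.59 ≈ 3249 N.
Then T_R = 0.396796 × 3248.59 = 1289 N.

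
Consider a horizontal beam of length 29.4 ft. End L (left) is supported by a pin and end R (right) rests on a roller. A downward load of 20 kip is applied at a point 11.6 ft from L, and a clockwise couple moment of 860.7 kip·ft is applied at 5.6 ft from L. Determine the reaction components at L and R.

L_x = 0, L_y = -17.17 kip, R_y = 37.17 kip

ΣM about L: R_y·29.4 − 20·11.6 − 860.7 = 0 → R_y = 1092.7/29.4 = 37.1667 ≈ 37.17 kip.
ΣF_y = 0: L_y + 37.1667 − 20 = 0 → L_y = -17.17 kip.
ΣF_x = 0: no horizontal applied forces, so L_x = 0.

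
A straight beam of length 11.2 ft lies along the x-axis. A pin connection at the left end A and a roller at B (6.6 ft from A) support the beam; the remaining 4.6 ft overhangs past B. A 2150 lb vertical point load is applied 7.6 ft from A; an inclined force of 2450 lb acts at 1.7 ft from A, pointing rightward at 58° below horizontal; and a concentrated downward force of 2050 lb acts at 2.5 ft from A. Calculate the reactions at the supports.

A_x = -1298 lb, A_y = 2490 lb, B_y = 3787 lb

ΣM about A: B_y·6.6 − 2150·7.6 − 2450·sin58°·1.7 − 2050·2.5 = 0 → B_y = 24997.1/6.6 = 3787.44 ≈ 3787 lb.
ΣF_y = 0: A_y + 3787.44 − 2150 − 2450·sin58° − 2050 = 0 → A_y = 2490 lb.
ΣF_x = 0: A_x + 2450·cos58° = 0 → A_x = -1298 lb.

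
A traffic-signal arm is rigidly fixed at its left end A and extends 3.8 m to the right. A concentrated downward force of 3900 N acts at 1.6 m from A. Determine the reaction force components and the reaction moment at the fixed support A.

A_x = 0, A_y = 3900 N, M_A = 6240 N·m

ΣF_x = 0: A_x = 0.
ΣF_y = 0: A_y − 3900 = 0 → A_y = 3900 N.
ΣM about A: M_A − 3900·1.6 = 0 → M_A = 6240 N·m.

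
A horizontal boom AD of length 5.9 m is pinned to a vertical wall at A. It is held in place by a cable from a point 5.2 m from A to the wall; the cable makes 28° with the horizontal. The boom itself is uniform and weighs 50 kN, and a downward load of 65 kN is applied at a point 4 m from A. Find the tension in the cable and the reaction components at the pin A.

ΣM about A: T·sin28°·5.2 − 50·2.95 − 65·4 = 0 → T = 407.5/(5.2·0.469472) = 166.922 ≈ 166.9 kN.
ΣF_x = 0: A_x − T·cos28° = 0 → A_x = 166.922 × 0.882948 = 147.4 kN.
ΣF_y = 0: A_y + T·sin28° − 50 − 65 = 0 → A_y = 115 − 166.922 × 0.469472 = 36.63 kN.

T = 166.9 kN, A_x = 147.4 kN, A_y = 36.63 kN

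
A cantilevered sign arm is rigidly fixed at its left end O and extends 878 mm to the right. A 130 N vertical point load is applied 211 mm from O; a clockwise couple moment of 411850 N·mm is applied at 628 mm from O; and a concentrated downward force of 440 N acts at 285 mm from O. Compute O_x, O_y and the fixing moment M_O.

ΣF_x = 0: O_x = 0.
ΣF_y = 0: O_y − 130 − 440 = 0 → O_y = 570.0 N.
ΣM about O: M_O − 130·211 − 411850 − 440·285 = 0 → M_O = 564700 N·mm.

O_x = 0, O_y = 570.0 N, M_O = 564700 N·mm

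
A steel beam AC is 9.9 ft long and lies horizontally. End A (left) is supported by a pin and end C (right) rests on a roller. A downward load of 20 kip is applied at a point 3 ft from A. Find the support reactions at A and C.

A_x = 0, A_y = 13.94 kip, C_y = 6.061 kip

Moments about A: C_y·9.9 − 20·3 = 0 → C_y = 60/9.9 = 6.06061 ≈ 6.061 kip.
ΣF_y = 0: A_y + 6.06061 − 20 = 0 → A_y = 13.94 kip.
ΣF_x = 0: no horizontal applied forces, so A_x = 0.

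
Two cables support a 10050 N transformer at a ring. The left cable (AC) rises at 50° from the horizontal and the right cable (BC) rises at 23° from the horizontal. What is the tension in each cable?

ΣF_x = 0: −T_AC·cos50° + T_BC·cos23° = 0 → T_BC = 0.698299·T_AC.
ΣF_y = 0: T_AC·sin50° + T_BC·sin23° = 10050.
Substitute: T_AC·(0.766044 + 0.698299·0.390731) = 10050 → T_AC = 9673.78 ≈ 9674 N.
Then T_BC = 0.698299 × 9673.78 = 6755 N.

T_AC = 9674 N, T_BC = 6755 N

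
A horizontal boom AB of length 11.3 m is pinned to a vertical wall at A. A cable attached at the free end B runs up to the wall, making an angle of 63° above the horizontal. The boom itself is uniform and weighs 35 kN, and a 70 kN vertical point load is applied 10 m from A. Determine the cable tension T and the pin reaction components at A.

ΣM about A: T·sin63°·11.3 − 35·5.65 − 70·10 = 0 → T = 897.75/(11.3·0.891007) = 89.1653 ≈ 89.17 kN.
ΣF_x = 0: A_x − T·cos63° = 0 → A_x = 89.1653 × 0.45399 = 40.48 kN.
ΣF_y = 0: A_y + T·sin63° − 35 − 70 = 0 → A_y = 105 − 89.1653 × 0.891007 = 25.55 kN.

T = 89.17 kN, A_x = 40.48 kN, A_y = 25.55 kN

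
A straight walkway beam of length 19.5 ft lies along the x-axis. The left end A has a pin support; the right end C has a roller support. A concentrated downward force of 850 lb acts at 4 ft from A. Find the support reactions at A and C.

A_x = 0, A_y = 675.6 lb, C_y = 174.4 lb

Taking moments about A: C_y·19.5 − 850·4 = 0 → C_y = 3400/19.5 = 174.359 ≈ 174.4 lb.
ΣF_y = 0: A_y + 174.359 − 850 = 0 → A_y = 675.6 lb.
ΣF_x = 0: no horizontal applied forces, so A_x = 0.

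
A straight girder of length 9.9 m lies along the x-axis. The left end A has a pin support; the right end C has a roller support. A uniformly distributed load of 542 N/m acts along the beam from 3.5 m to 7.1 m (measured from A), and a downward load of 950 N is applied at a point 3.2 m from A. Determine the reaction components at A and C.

Resultant of the distributed load: 542 × 3.6 = 1951.2 N at 5.3 m from A.
Taking moments about A: C_y·9.9 − (542·3.6)·5.3 − 950·3.2 = 0 → C_y = 13381.36/9.9 = 1351.65 ≈ 1352 N.
ΣF_y = 0: A_y + 1351.65 − 542·3.6 − 950 = 0 → A_y = 1550 N.
ΣF_x = 0: no horizontal applied forces, so A_x = 0.

A_x = 0, A_y = 1550 N, C_y = 1352 N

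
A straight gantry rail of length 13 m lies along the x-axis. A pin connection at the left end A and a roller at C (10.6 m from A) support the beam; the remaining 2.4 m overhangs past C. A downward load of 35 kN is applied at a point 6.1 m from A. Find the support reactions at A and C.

A_x = 0, A_y = 14.86 kN, C_y = 20.14 kN

Moments about A: C_y·10.6 − 35·6.1 = 0 → C_y = 213.5/10.6 = 20.1415 ≈ 20.14 kN.
ΣF_y = 0: A_y + 20.1415 − 35 = 0 → A_y = 14.86 kN.
ΣF_x = 0: no horizontal applied forces, so A_x = 0.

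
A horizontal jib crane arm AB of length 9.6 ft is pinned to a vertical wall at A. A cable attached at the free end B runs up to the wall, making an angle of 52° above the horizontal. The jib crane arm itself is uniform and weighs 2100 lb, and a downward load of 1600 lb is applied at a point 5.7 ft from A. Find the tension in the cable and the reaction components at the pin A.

T = 2538 lb, A_x = 1563 lb, A_y = 1700 lb

ΣM about A: T·sin52°·9.6 − 2100·4.8 − 1600·5.7 = 0 → T = 19200/(9.6·0.788011) = 2538.04 ≈ 2538 lb.
ΣF_x = 0: A_x − T·cos52° = 0 → A_x = 2538.04 × 0.615661 = 1563 lb.
ΣF_y = 0: A_y + T·sin52° − 2100 − 1600 = 0 → A_y = 3700 − 2538.04 × 0.788011 = 1700 lb.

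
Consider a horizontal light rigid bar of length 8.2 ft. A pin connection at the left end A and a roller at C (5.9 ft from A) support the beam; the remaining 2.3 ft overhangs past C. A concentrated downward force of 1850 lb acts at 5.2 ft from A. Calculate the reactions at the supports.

A_x = 0, A_y = 219.5 lb, C_y = 1631 lb

Taking moments about A: C_y·5.9 − 1850·5.2 = 0 → C_y = 9620/5.9 = 1630.51 ≈ 1631 lb.
ΣF_y = 0: A_y + 1630.51 − 1850 = 0 → A_y = 219.5 lb.
ΣF_x = 0: no horizontal applied forces, so A_x = 0.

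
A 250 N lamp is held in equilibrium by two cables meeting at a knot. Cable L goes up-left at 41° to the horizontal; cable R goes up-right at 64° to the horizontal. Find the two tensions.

ΣF_x = 0: −T_L·cos41° + T_R·cos64° = 0 → T_R = 1.72162·T_L.
ΣF_y = 0: T_L·sin41° + T_R·sin64° = 250.
Substitute: T_L·(0.656059 + 1.72162·0.898794) = 250 → T_L = 113.459 ≈ 113.5 N.
Then T_R = 1.72162 × 113.459 = 195.3 N.

T_L = 113.5 N, T_R = 195.3 N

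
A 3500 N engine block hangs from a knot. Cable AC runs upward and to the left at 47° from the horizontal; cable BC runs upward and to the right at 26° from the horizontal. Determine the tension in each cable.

T_AC = 3290 N, T_BC = 2496 N

ΣF_x = 0: −T_AC·cos47° + T_BC·cos26° = 0 → T_BC = 0.758793·T_AC.
ΣF_y = 0: T_AC·sin47° + T_BC·sin26° = 3500.
Substitute: T_AC·(0.731354 + 0.758793·0.438371) = 3500 → T_AC = 3289.51 ≈ 3290 N.
Then T_BC = 0.758793 × 3289.51 = 2496 N.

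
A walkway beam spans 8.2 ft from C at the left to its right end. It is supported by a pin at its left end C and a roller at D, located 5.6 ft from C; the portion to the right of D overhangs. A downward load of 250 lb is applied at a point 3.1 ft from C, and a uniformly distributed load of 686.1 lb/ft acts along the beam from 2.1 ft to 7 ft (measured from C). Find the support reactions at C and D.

Resultant of the distributed load: 686.1 × 4.9 = 3361.89 lb at 4.55 ft from C.
Moments about C: D_y·5.6 − 250·3.1 − (686.1·4.9)·4.55 = 0 → D_y = 16071.5995/5.6 = 2869.93 ≈ 2870 lb.
ΣF_y = 0: C_y + 2869.93 − 250 − 686.1·4.9 = 0 → C_y = 742.0 lb.
ΣF_x = 0: no horizontal applied forces, so C_x = 0.

C_x = 0, C_y = 742.0 lb, D_y = 2870 lb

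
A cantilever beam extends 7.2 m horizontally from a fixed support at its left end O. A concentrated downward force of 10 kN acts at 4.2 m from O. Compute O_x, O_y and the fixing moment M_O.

O_x = 0, O_y = 10.00 kN, M_O = 42.00 kN·m

ΣF_x = 0: O_x = 0.
ΣF_y = 0: O_y − 10 = 0 → O_y = 10.00 kN.
ΣM about O: M_O − 10·4.2 = 0 → M_O = 42.00 kN·m.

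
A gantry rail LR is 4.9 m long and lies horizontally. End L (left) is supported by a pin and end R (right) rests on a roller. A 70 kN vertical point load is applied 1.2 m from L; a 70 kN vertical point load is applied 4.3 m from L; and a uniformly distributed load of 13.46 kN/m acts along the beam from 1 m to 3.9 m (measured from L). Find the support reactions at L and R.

L_x = 0, L_y = 80.95 kN, R_y = 98.09 kN

Resultant of the distributed load: 13.46 × 2.9 = 39.034 kN at 2.45 m from L.
Taking moments about L: R_y·4.9 − 70·1.2 − 70·4.3 − (13.46·2.9)·2.45 = 0 → R_y = 480.6333/4.9 = 98.0884 ≈ 98.09 kN.
ΣF_y = 0: L_y + 98.0884 − 70 − 70 − 13.46·2.9 = 0 → L_y = 80.95 kN.
ΣF_x = 0: no horizontal applied forces, so L_x = 0.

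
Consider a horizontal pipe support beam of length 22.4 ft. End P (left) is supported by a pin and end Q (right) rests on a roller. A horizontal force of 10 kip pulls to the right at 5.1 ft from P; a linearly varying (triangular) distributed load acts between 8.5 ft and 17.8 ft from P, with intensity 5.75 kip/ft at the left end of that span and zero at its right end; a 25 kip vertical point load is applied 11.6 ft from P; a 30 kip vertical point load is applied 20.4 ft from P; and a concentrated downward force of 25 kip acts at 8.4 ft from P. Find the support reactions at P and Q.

Resultant of the triangular load: ½ × 5.75 × 9.3 = 26.7375 kip, acting at 11.6 ft from P (one-third of the span from the peak).
Moments about P: Q_y·22.4 − (½·5.75·9.3)·11.6 − 25·11.6 − 30·20.4 − 25·8.4 = 0 → Q_y = 1422.155/22.4 = 63.4891 ≈ 63.49 kip.
ΣF_y = 0: P_y + 63.4891 − ½·5.75·9.3 − 25 − 30 − 25 = 0 → P_y = 43.25 kip.
ΣF_x = 0: P_x + 10 = 0 → P_x = -10.00 kip.

P_x = -10.00 kip, P_y = 43.25 kip, Q_y = 63.49 kip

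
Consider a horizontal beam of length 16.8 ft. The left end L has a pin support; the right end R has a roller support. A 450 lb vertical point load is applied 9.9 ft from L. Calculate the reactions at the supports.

Taking moments about L: R_y·16.8 − 450·9.9 = 0 → R_y = 4455/16.8 = 265.179 ≈ 265.2 lb.
ΣF_y = 0: L_y + 265.179 − 450 = 0 → L_y = 184.8 lb.
ΣF_x = 0: no horizontal applied forces, so L_x = 0.

L_x = 0, L_y = 184.8 lb, R_y = 265.2 lb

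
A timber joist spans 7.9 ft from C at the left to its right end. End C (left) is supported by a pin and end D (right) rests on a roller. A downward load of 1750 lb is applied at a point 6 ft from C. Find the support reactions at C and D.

C_x = 0, C_y = 420.9 lb, D_y = 1329 lb

ΣM about C: D_y·7.9 − 1750·6 = 0 → D_y = 10500/7.9 = 1329.11 ≈ 1329 lb.
ΣF_y = 0: C_y + 1329.11 − 1750 = 0 → C_y = 420.9 lb.
ΣF_x = 0: no horizontal applied forces, so C_x = 0.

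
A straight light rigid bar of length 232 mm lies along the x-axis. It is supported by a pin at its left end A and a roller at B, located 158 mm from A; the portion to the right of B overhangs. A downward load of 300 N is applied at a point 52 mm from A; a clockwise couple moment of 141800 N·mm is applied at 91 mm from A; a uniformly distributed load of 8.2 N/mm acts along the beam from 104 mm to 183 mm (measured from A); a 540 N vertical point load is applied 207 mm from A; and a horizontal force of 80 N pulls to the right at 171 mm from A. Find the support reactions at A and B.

Resultant of the distributed load: 8.2 × 79 = 647.8 N at 143.5 mm from A.
Moments about A: B_y·158 − 300·52 − 141800 − (8.2·79)·143.5 − 540·207 = 0 → B_y = 362139.3/158 = 2292.02 ≈ 2292 N.
ΣF_y = 0: A_y + 2292.02 − 300 − 8.2·79 − 540 = 0 → A_y = -804.2 N.
ΣF_x = 0: A_x + 80 = 0 → A_x = -80.00 N.

A_x = -80.00 N, A_y = -804.2 N, B_y = 2292 N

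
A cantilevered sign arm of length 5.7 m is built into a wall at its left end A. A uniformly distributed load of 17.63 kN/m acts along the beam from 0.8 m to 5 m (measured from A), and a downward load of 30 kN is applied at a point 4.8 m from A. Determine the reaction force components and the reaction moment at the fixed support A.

Resultant of the distributed load: 17.63 × 4.2 = 74.046 kN at 2.9 m from A.
ΣF_x = 0: A_x = 0.
ΣF_y = 0: A_y − 17.63·4.2 − 30 = 0 → A_y = 104.0 kN.
ΣM about A: M_A − (17.63·4.2)·2.9 − 30·4.8 = 0 → M_A = 358.7 kN·m.

A_x = 0, A_y = 104.0 kN, M_A = 358.7 kN·m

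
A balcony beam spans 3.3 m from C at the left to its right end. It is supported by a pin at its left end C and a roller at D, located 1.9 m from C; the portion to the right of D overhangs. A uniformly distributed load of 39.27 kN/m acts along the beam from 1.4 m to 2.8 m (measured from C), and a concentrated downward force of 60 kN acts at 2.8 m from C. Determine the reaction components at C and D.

C_x = 0, C_y = -34.21 kN, D_y = 149.2 kN

Resultant of the distributed load: 39.27 × 1.4 = 54.978 kN at 2.1 m from C.
Taking moments about C: D_y·1.9 − (39.27·1.4)·2.1 − 60·2.8 = 0 → D_y = 283.4538/1.9 = 149.186 ≈ 149.2 kN.
ΣF_y = 0: C_y + 149.186 − 39.27·1.4 − 60 = 0 → C_y = -34.21 kN.
ΣF_x = 0: no horizontal applied forces, so C_x = 0.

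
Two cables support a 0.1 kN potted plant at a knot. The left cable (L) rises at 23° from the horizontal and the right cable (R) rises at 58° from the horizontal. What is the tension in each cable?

ΣF_x = 0: −T_L·cos23° + T_R·cos58° = 0 → T_R = 1.73707·T_L.
ΣF_y = 0: T_L·sin23° + T_R·sin58° = 0.1.
Substitute: T_L·(0.390731 + 1.73707·0.848048) = 0.1 → T_L = 0.0536524 ≈ 0.05365 kN.
Then T_R = 1.73707 × 0.0536524 = 0.09320 kN.

T_L = 0.05365 kN, T_R = 0.09320 kN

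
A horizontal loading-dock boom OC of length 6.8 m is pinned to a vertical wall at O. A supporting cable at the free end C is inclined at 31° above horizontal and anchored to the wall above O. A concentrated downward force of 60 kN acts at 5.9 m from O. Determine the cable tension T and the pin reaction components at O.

T = 101.1 kN, O_x = 86.64 kN, O_y = 7.941 kN

ΣM about O: T·sin31°·6.8 − 60·5.9 = 0 → T = 354/(6.8·0.515038) = 101.078 ≈ 101.1 kN.
ΣF_x = 0: O_x − T·cos31° = 0 → O_x = 101.078 × 0.857167 = 86.64 kN.
ΣF_y = 0: O_y + T·sin31° − 60 = 0 → O_y = 60 − 101.078 × 0.515038 = 7.941 kN.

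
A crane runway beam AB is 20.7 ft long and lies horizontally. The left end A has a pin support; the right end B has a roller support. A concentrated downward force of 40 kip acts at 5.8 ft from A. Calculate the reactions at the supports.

A_x = 0, A_y = 28.79 kip, B_y = 11.21 kip

Taking moments about A: B_y·20.7 − 40·5.8 = 0 → B_y = 232/20.7 = 11.2077 ≈ 11.21 kip.
ΣF_y = 0: A_y + 11.2077 − 40 = 0 → A_y = 28.79 kip.
ΣF_x = 0: no horizontal applied forces, so A_x = 0.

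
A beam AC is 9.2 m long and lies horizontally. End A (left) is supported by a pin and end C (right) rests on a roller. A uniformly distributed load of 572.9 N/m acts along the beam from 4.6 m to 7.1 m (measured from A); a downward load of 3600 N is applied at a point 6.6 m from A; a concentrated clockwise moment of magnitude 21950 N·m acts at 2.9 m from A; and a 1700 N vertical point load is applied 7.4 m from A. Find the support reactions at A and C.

Resultant of the distributed load: 572.9 × 2.5 = 1432.25 N at 5.85 m from A.
Moments about A: C_y·9.2 − (572.9·2.5)·5.85 − 3600·6.6 − 21950 − 1700·7.4 = 0 → C_y = 66668.6625/9.2 = 7246.59 ≈ 7247 N.
ΣF_y = 0: A_y + 7246.59 − 572.9·2.5 − 3600 − 1700 = 0 → A_y = -514.3 N.
ΣF_x = 0: no horizontal applied forces, so A_x = 0.

A_x = 0, A_y = -514.3 N, C_y = 7247 N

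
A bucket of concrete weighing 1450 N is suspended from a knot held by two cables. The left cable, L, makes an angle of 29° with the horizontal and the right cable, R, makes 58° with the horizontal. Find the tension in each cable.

ΣF_x = 0: −T_L·cos29° + T_R·cos58° = 0 → T_R = 1.65048·T_L.
ΣF_y = 0: T_L·sin29° + T_R·sin58° = 1450.
Substitute: T_L·(0.48481 + 1.65048·0.848048) = 1450 → T_L = 769.436 ≈ 769.4 N.
Then T_R = 1.65048 × 769.436 = 1270 N.

T_L = 769.4 N, T_R = 1270 N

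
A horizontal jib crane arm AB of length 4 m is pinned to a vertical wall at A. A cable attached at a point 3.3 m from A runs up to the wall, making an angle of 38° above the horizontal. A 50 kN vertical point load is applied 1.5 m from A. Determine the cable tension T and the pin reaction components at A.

T = 36.92 kN, A_x = 29.09 kN, A_y = 27.27 kN

ΣM about A: T·sin38°·3.3 − 50·1.5 = 0 → T = 75/(3.3·0.615661) = 36.9152 ≈ 36.92 kN.
ΣF_x = 0: A_x − T·cos38° = 0 → A_x = 36.9152 × 0.788011 = 29.09 kN.
ΣF_y = 0: A_y + T·sin38° − 50 = 0 → A_y = 50 − 36.9152 × 0.615661 = 27.27 kN.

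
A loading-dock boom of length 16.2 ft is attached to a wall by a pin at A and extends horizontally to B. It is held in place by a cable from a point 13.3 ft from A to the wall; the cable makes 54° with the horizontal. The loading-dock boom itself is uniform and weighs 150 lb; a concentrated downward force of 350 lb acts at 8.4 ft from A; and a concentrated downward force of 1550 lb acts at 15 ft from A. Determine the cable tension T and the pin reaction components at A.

ΣM about A: T·sin54°·13.3 − 150·8.1 − 350·8.4 − 1550·15 = 0 → T = 27405/(13.3·0.809017) = 2546.95 ≈ 2547 lb.
ΣF_x = 0: A_x − T·cos54° = 0 → A_x = 2546.95 × 0.587785 = 1497 lb.
ΣF_y = 0: A_y + T·sin54° − 150 − 350 − 1550 = 0 → A_y = 2050 − 2546.95 × 0.809017 = -10.53 lb.

T = 2547 lb, A_x = 1497 lb, A_y = -10.53 lb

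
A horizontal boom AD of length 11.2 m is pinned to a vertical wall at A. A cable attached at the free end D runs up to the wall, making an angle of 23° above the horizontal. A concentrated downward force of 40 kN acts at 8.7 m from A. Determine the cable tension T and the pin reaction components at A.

ΣM about A: T·sin23°·11.2 − 40·8.7 = 0 → T = 348/(11.2·0.390731) = 79.5213 ≈ 79.52 kN.
ΣF_x = 0: A_x − T·cos23° = 0 → A_x = 79.5213 × 0.920505 = 73.20 kN.
ΣF_y = 0: A_y + T·sin23° − 40 = 0 → A_y = 40 − 79.5213 × 0.390731 = 8.929 kN.

T = 79.52 kN, A_x = 73.20 kN, A_y = 8.929 kN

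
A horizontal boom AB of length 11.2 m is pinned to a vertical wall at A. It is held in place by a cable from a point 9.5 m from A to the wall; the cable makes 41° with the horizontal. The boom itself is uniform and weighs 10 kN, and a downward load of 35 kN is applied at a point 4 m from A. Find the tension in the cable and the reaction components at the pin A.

T = 31.45 kN, A_x = 23.73 kN, A_y = 24.37 kN

ΣM about A: T·sin41°·9.5 − 10·5.6 − 35·4 = 0 → T = 196/(9.5·0.656059) = 31.4477 ≈ 31.45 kN.
ΣF_x = 0: A_x − T·cos41° = 0 → A_x = 31.4477 × 0.75471 = 23.73 kN.
ΣF_y = 0: A_y + T·sin41° − 10 − 35 = 0 → A_y = 45 − 31.4477 × 0.656059 = 24.37 kN.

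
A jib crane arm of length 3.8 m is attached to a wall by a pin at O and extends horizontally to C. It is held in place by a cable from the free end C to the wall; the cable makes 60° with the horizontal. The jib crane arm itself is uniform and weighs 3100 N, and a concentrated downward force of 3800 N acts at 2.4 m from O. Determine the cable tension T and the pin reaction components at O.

ΣM about O: T·sin60°·3.8 − 3100·1.9 − 3800·2.4 = 0 → T = 15010/(3.8·0.866025) = 4561.07 ≈ 4561 N.
ΣF_x = 0: O_x − T·cos60° = 0 → O_x = 4561.07 × 0.5 = 2281 N.
ΣF_y = 0: O_y + T·sin60° − 3100 − 3800 = 0 → O_y = 6900 − 4561.07 × 0.866025 = 2950 N.

T = 4561 N, O_x = 2281 N, O_y = 2950 N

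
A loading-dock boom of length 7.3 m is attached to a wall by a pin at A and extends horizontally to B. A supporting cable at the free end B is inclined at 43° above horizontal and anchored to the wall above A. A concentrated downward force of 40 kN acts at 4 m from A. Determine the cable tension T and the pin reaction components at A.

ΣM about A: T·sin43°·7.3 − 40·4 = 0 → T = 160/(7.3·0.681998) = 32.1376 ≈ 32.14 kN.
ΣF_x = 0: A_x − T·cos43° = 0 → A_x = 32.1376 × 0.731354 = 23.50 kN.
ΣF_y = 0: A_y + T·sin43° − 40 = 0 → A_y = 40 − 32.1376 × 0.681998 = 18.08 kN.

T = 32.14 kN, A_x = 23.50 kN, A_y = 18.08 kN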